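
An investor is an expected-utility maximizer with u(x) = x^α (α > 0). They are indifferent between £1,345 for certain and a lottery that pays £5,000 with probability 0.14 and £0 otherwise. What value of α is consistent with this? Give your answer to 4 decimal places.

α ≈ 1.4974

The lottery's expected utility is 0.14·u(5000) + 0.86·u(0) = 0.14·5000^α (since u(0) = 0 for α > 0).
Indifference: 1345^α = 0.14·5000^α, so (1345/5000)^α = 0.14.
Take logs: α = ln 0.14 / ln(1345/5000) ≈ 1.497370.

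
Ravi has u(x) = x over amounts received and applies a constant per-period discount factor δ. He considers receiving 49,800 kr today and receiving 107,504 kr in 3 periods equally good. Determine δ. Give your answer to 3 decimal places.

Equating discounted utilities: u(49800) = δ^3·u(107504) ⇒ δ^3 = u(49800)/u(107504).
With u(x) = x: δ^3 = 49800/107504 = 0.46324.
Hence δ = (0.46324)^(1/3) = 0.77375.

δ ≈ 0.774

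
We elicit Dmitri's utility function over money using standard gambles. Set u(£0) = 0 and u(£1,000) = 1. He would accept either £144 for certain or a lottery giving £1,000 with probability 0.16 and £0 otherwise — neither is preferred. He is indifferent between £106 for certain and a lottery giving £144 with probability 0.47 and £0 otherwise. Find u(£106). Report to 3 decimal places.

First, u(£144) = 0.16·u(£1,000) + 0.84·u(£0) = 0.16.
The second indifference gives u(£106) = 0.47·u(£144) + 0.53·u(£0) = 0.47·0.16 + 0.53·0.00 = 0.0752.

0.075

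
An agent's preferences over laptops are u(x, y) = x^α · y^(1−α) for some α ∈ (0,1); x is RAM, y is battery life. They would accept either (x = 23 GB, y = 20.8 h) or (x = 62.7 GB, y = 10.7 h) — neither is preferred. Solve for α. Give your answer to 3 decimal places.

The Cobb–Douglas utilities coincide, so 23^α·20.8^(1−α) = 62.7^α·10.7^(1−α).
Rearrange to (23/62.7)^α = (10.7/20.8)^(1−α) and take logs: α·-1.002867 = (1−α)·-0.664709.
Thus α·(-1.667576) = -0.664709, so α = -0.664709/-1.667576 ≈ 0.399.

α ≈ 0.399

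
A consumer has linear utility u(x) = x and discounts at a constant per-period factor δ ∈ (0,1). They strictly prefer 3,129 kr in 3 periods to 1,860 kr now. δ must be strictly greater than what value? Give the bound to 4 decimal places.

δ > 0.8408

The preference means 1860 < δ^3·3129.
So δ^3 > 1860/3129 = 0.59444; taking the cube root of both positive sides preserves the inequality.
δ > (1860/3129)^(1/3) ≈ 0.8408.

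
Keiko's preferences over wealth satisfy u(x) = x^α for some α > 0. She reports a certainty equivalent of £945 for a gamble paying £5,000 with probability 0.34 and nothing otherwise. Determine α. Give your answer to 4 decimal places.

Since u(0) = 0, the lottery's EU is 0.34·5000^α.
Setting u(945) equal to that: 945^α = 0.34·5000^α ⇒ (945/5000)^α = 0.34.
Taking logs: α·ln(945/5000) = ln(0.34), so α = -1.0788097 / -1.6660083 ≈ 0.6475.

α ≈ 0.6475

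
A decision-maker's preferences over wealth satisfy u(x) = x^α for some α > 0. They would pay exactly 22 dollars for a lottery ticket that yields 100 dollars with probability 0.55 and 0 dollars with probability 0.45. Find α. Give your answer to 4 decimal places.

The lottery's expected utility is 0.55·u(100) + 0.45·u(0) = 0.55·100^α (since u(0) = 0 for α > 0).
Setting u(22) equal to that: 22^α = 0.55·100^α ⇒ (22/100)^α = 0.55.
α = ln(0.55) / ln(22/100) = -0.5978370/-1.5141277 ≈ 0.3948.

α ≈ 0.3948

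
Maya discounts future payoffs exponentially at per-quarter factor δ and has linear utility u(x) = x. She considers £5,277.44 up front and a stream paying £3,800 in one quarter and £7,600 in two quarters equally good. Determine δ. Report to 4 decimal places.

Equating present values: 5277.44 = 3800δ + 7600δ².
That is, 7600δ² + 3800δ − 5277.44 = 0, a quadratic in δ.
By the quadratic formula (taking the positive root), δ = (−3800 + √174874176.00) / 15200 ≈ 0.6200.

δ ≈ 0.6200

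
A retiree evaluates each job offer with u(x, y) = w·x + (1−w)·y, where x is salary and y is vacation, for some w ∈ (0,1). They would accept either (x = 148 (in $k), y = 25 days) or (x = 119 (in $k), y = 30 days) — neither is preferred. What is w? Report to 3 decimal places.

Indifference: w·148 + (1−w)·25 = w·119 + (1−w)·30.
w·(148−119) = (1−w)·(30−25), i.e. w·29 = (1−w)·5.
The marginal rate of substitution is 5/29, so w = 5/(29+5) = 0.147.

w = 0.147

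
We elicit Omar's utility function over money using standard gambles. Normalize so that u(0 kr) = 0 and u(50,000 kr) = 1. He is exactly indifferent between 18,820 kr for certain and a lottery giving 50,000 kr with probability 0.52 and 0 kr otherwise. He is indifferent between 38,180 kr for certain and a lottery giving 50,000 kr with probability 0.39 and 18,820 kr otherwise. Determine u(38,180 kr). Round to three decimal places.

0.707

First, u(18,820 kr) = 0.52·u(50,000 kr) + 0.48·u(0 kr) = 0.52.
Chaining: u(38,180 kr) = 0.39·1.00 + 0.61·0.52 = 0.7072.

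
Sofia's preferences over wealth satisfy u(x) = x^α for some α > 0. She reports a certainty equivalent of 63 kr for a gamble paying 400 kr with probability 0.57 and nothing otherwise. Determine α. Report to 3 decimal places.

α ≈ 0.304

EU(lottery) = 0.57·400^α + 0.43·0 = 0.57·400^α.
Indifference: 63^α = 0.57·400^α, so (63/400)^α = 0.57.
Take logs: α = ln 0.57 / ln(63/400) ≈ 0.30412.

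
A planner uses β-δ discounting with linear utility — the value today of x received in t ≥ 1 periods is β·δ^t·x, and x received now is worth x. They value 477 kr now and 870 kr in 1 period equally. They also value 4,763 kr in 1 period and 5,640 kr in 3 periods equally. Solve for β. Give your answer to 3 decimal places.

The second indifference involves only future payoffs, so β cancels: β·δ^1·4763 = β·δ^3·5640, giving δ^2 = 4763/5640 = 0.84450, so δ = 0.91897.
Substituting δ into 477 = β·δ·870: β = 477/(799.503) ≈ 0.597.

β ≈ 0.597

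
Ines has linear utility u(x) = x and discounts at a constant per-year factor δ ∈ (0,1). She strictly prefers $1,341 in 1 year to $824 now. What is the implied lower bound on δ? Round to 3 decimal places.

The preference means 824 < δ·1341.
So δ > 824/1341 = 0.61447.

δ > 0.614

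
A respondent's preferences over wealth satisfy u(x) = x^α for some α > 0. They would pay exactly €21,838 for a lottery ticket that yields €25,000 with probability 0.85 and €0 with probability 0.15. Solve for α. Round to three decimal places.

EU(lottery) = 0.85·25000^α + 0.15·0 = 0.85·25000^α.
Setting u(21838) equal to that: 21838^α = 0.85·25000^α ⇒ (21838/25000)^α = 0.85.
α = ln(0.85) / ln(21838/25000) = -0.162519/-0.135224 ≈ 1.202.

α ≈ 1.202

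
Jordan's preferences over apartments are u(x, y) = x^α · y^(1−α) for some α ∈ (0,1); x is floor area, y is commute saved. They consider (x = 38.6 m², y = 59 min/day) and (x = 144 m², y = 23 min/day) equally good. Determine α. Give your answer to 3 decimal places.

The Cobb–Douglas utilities coincide, so 38.6^α·59^(1−α) = 144^α·23^(1−α).
(38.6/144)^α = (23/59)^(1−α); take logs: α·ln(38.6/144) = (1−α)·ln(23/59), i.e. α·-1.316561 = (1−α)·-0.942043.
So α/(1−α) = (-0.942043)/(-1.316561) = 0.715533, and α = 0.715533/1.715533 ≈ 0.417.

α ≈ 0.417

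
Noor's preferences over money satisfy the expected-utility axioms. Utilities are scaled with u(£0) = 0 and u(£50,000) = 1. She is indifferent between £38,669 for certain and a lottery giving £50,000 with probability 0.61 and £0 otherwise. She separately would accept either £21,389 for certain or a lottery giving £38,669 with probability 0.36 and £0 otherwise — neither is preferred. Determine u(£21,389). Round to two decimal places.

0.22

The first gamble pins u(£38,669): it must equal 0.61·1 + 0.39·0 = 0.61.
Then u(£21,389) = 0.36·u(£38,669) + 0.64·u(£0) = 0.36·0.61 + 0.64·0.00 = 0.2196.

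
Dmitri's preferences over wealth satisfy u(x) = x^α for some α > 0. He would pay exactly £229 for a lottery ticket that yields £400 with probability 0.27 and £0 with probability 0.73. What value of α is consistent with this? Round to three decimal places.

EU(lottery) = 0.27·400^α + 0.73·0 = 0.27·400^α.
Equating: 229^α = 0.27·400^α, i.e. 0.5725^α = 0.27.
Taking logs: α·ln(229/400) = ln(0.27), so α = -1.309333 / -0.557743 ≈ 2.348.

α ≈ 2.348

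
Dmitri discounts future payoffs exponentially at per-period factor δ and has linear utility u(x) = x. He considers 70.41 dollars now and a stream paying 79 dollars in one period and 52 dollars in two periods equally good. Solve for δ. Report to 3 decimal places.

δ ≈ 0.630

The stream is worth 79δ + 52δ² today, so 79δ + 52δ² = 70.41.
So 52δ² + 79δ − 70.41 = 0.
By the quadratic formula (taking the positive root), δ = (−79 + √20886.28) / 104 ≈ 0.630.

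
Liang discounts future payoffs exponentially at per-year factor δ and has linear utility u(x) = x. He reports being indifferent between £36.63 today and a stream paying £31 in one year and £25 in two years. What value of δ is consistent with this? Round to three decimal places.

δ ≈ 0.740

The stream is worth 31δ + 25δ² today, so 31δ + 25δ² = 36.63.
Rearranged: 25δ² + 31δ − 36.63 = 0.
By the quadratic formula (taking the positive root), δ = (−31 + √4624.00) / 50 ≈ 0.740.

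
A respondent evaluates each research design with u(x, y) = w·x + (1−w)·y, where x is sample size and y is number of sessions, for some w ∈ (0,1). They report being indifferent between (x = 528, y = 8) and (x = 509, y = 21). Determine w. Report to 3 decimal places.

w = 0.406

Equating utilities: w·528 + (1−w)·8 = w·509 + (1−w)·21.
w·(528−509) = (1−w)·(21−8), i.e. w·19 = (1−w)·13.
Hence w = 13/(19+13) = 13/32 = 0.406.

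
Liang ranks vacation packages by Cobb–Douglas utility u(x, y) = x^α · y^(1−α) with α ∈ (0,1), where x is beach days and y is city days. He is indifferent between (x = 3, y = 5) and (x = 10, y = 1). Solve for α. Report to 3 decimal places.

α ≈ 0.572

The Cobb–Douglas utilities coincide, so 3^α·5^(1−α) = 10^α·1^(1−α).
Rearrange to (3/10)^α = (1/5)^(1−α) and take logs: α·-1.203973 = (1−α)·-1.609438.
So α/(1−α) = (-1.609438)/(-1.203973) = 1.336773, and α = 1.336773/2.336773 ≈ 0.572.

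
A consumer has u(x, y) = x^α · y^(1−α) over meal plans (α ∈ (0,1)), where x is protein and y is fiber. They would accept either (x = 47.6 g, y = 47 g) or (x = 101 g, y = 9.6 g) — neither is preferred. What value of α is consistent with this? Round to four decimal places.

Indifference: 47.6^α · 47^(1−α) = 101^α · 9.6^(1−α).
Rearrange to (47.6/101)^α = (9.6/47)^(1−α) and take logs: α·-0.7522878 = (1−α)·-1.5883845.
So α/(1−α) = (-1.5883845)/(-0.7522878) = 2.1114054, and α = 2.1114054/3.1114054 ≈ 0.6786.

α ≈ 0.6786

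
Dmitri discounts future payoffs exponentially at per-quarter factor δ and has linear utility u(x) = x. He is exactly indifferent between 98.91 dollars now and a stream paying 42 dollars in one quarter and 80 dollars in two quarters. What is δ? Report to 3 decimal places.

δ ≈ 0.880

Present value of the stream is 42·δ + 80·δ². Indifference gives 42δ + 80δ² = 98.91.
Rearranged: 80δ² + 42δ − 98.91 = 0.
The positive root is δ = [−42 + √(42² + 4·80·98.91)] / (2·80) = (−42 + 182.798)/160 ≈ 0.880.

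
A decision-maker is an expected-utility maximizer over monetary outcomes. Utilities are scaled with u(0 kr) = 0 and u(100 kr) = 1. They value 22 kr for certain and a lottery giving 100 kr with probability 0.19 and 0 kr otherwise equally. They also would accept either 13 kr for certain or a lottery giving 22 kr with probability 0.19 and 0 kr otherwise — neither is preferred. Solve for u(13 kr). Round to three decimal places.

0.036

First, u(22 kr) = 0.19·u(100 kr) + 0.81·u(0 kr) = 0.19.
Chaining: u(13 kr) = 0.19·0.19 + 0.81·0.00 = 0.0361.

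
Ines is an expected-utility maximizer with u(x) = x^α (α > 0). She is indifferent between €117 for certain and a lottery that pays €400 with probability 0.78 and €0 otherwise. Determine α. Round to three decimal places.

α ≈ 0.202

EU(lottery) = 0.78·400^α + 0.22·0 = 0.78·400^α.
Indifference: 117^α = 0.78·400^α, so (117/400)^α = 0.78.
α = ln(0.78) / ln(117/400) = -0.248461/-1.229291 ≈ 0.202.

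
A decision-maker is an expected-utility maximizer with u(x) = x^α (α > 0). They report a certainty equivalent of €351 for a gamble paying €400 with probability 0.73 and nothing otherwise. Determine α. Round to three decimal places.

Since u(0) = 0, the lottery's EU is 0.73·400^α.
Equating: 351^α = 0.73·400^α, i.e. 0.8775^α = 0.73.
Taking logs: α·ln(351/400) = ln(0.73), so α = -0.314711 / -0.130678 ≈ 2.408.

α ≈ 2.408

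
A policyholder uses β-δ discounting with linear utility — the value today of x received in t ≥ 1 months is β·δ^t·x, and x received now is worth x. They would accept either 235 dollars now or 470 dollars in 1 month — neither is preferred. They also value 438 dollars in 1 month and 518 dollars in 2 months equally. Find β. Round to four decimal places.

The second indifference involves only future payoffs, so β cancels: β·δ^1·438 = β·δ^2·518, giving δ = 438/518 = 0.84556.
The first indifference: 235 = β·δ·470, so β = 235/(δ·470) = 235/(0.84556·470) ≈ 0.5913.

β ≈ 0.5913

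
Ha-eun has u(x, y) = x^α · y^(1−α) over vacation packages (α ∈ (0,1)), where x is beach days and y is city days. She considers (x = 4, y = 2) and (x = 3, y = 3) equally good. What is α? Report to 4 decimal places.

α ≈ 0.5850

The Cobb–Douglas utilities coincide, so 4^α·2^(1−α) = 3^α·3^(1−α).
(4/3)^α = (3/2)^(1−α); take logs: α·ln(4/3) = (1−α)·ln(3/2), i.e. α·0.2876821 = (1−α)·0.4054651.
Thus α·(0.6931472) = 0.4054651, so α = 0.4054651/0.6931472 ≈ 0.5850.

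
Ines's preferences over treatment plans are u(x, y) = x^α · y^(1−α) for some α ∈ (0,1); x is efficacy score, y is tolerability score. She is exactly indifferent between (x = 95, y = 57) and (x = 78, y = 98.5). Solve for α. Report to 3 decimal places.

α ≈ 0.735

The Cobb–Douglas utilities coincide, so 95^α·57^(1−α) = 78^α·98.5^(1−α).
Taking logs: α·ln 95 + (1−α)·ln 57 = α·ln 78 + (1−α)·ln 98.5, i.e. α·0.197168 = (1−α)·0.547005.
So α/(1−α) = (0.547005)/(0.197168) = 2.774309, and α = 2.774309/3.774309 ≈ 0.735.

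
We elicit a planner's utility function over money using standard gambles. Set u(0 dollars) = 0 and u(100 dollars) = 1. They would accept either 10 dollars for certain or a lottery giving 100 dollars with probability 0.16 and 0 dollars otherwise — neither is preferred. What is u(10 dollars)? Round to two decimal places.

The indifference gives u(10 dollars) = 0.16·u(100 dollars) + 0.84·u(0 dollars) = 0.16·1 + 0.84·0 = 0.16.

0.16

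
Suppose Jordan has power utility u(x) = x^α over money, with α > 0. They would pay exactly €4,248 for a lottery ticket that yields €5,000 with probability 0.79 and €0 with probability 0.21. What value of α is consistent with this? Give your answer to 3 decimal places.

EU(lottery) = 0.79·5000^α + 0.21·0 = 0.79·5000^α.
Setting u(4248) equal to that: 4248^α = 0.79·5000^α ⇒ (4248/5000)^α = 0.79.
Taking logs: α·ln(4248/5000) = ln(0.79), so α = -0.235722 / -0.162990 ≈ 1.446.

α ≈ 1.446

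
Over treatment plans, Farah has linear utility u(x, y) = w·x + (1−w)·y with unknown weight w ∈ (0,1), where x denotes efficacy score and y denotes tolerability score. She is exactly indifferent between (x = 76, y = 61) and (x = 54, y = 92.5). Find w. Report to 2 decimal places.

w = 0.59

Indifference: w·76 + (1−w)·61 = w·54 + (1−w)·92.5.
Collecting terms: w·22 = (1−w)·31.5.
So w/(1−w) = 31.5/22 = 1.4318, giving w = 31.5/(22+31.5) = 0.59.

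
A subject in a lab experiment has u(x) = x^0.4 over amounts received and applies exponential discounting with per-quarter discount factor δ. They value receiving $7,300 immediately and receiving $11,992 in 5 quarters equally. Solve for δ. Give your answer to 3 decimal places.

The payoff in 5 quarters is discounted by δ^5, so u(7300) = δ^5·u(11992) and δ^5 = u(7300)/u(11992).
With u(x) = x^0.4: δ^5 = 7300^0.4/11992^0.4 = (7300/11992)^0.4 = 0.81992.
Hence δ = (0.81992)^(1/5) = 0.96107.

δ ≈ 0.961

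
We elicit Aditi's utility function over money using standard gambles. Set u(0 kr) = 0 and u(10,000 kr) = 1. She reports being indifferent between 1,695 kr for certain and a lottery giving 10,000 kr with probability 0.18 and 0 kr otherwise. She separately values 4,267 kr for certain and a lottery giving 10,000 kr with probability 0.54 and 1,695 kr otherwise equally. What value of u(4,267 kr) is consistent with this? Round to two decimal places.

First, u(1,695 kr) = 0.18·u(10,000 kr) + 0.82·u(0 kr) = 0.18.
The second indifference gives u(4,267 kr) = 0.54·u(10,000 kr) + 0.46·u(1,695 kr) = 0.54·1.00 + 0.46·0.18 = 0.6228.

0.62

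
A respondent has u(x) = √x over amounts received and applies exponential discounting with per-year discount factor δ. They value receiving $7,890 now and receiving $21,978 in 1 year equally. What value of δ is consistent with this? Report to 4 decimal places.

Equating discounted utilities: u(7890) = δ·u(21978) ⇒ δ = u(7890)/u(21978).
With u(x) = √x: δ = √7890/√21978 = √(7890/21978) = 0.59916.

δ ≈ 0.5992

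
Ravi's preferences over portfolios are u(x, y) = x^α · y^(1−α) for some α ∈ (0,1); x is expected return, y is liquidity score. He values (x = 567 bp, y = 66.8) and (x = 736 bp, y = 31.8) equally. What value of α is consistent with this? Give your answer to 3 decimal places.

Set the two utilities equal: 567^α·66.8^(1−α) = 736^α·31.8^(1−α).
Rearrange to (567/736)^α = (31.8/66.8)^(1−α) and take logs: α·-0.260871 = (1−α)·-0.742237.
So α/(1−α) = (-0.742237)/(-0.260871) = 2.845226, and α = 2.845226/3.845226 ≈ 0.740.

α ≈ 0.740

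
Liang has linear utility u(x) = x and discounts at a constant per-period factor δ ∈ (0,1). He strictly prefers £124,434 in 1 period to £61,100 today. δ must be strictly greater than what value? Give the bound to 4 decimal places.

Under u(x) = x this choice says 61100 < δ·124434.
Dividing through by 124434 gives δ > 0.49102.

δ > 0.4910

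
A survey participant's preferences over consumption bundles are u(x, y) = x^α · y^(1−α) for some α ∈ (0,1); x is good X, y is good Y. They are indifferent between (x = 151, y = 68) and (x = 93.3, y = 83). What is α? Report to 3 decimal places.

α ≈ 0.293

Set the two utilities equal: 151^α·68^(1−α) = 93.3^α·83^(1−α).
Rearrange to (151/93.3)^α = (83/68)^(1−α) and take logs: α·0.481460 = (1−α)·0.199333.
With A = 0.481460 and B = 0.199333: α·A = (1−α)·B, so α = B/(A+B) = 0.199333/0.680793 ≈ 0.293.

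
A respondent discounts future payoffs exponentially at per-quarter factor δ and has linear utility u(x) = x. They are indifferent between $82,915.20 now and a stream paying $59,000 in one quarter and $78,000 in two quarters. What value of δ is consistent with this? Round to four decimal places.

δ ≈ 0.7200

Equating present values: 82915.20 = 59000δ + 78000δ².
That is, 78000δ² + 59000δ − 82915.20 = 0, a quadratic in δ.
By the quadratic formula (taking the positive root), δ = (−59000 + √29350542400.00) / 156000 ≈ 0.7200.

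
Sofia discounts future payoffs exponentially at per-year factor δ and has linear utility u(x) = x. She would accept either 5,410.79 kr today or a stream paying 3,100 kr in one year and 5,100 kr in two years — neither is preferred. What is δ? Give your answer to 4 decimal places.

The stream is worth 3100δ + 5100δ² today, so 3100δ + 5100δ² = 5410.79.
Rearranged: 5100δ² + 3100δ − 5410.79 = 0.
δ = (−3100 + √(3100² + 4·5100·5410.79)) / (2·5100) = (−3100 + √119990116.00) / 10200 ≈ 0.7700.

δ ≈ 0.7700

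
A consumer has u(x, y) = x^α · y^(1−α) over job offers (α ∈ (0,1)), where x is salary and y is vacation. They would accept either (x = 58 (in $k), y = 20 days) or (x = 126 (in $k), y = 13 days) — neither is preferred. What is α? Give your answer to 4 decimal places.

α ≈ 0.3570

Set the two utilities equal: 58^α·20^(1−α) = 126^α·13^(1−α).
(58/126)^α = (13/20)^(1−α); take logs: α·ln(58/126) = (1−α)·ln(13/20), i.e. α·-0.7758389 = (1−α)·-0.4307829.
With A = -0.7758389 and B = -0.4307829: α·A = (1−α)·B, so α = B/(A+B) = -0.4307829/-1.2066218 ≈ 0.3570.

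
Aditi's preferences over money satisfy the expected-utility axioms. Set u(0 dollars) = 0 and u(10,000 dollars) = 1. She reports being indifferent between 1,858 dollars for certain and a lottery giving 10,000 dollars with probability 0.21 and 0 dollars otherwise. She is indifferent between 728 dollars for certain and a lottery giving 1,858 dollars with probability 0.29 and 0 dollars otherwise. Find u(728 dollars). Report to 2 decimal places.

The first gamble pins u(1,858 dollars): it must equal 0.21·1 + 0.79·0 = 0.21.
Chaining: u(728 dollars) = 0.29·0.21 + 0.71·0.00 = 0.0609.

0.06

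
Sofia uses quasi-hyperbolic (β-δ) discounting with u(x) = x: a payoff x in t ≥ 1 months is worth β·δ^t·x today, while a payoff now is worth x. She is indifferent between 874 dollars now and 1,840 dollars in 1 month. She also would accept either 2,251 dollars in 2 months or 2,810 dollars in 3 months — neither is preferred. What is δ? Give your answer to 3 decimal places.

From the later pair, β·δ^2·2251 = β·δ^3·2810; dividing through, δ = 2251/2810 = 0.80107.

δ ≈ 0.801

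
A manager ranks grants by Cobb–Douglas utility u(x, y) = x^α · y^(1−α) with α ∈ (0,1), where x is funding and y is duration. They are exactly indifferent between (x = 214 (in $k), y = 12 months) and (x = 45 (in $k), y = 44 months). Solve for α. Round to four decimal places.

α ≈ 0.4545

The Cobb–Douglas utilities coincide, so 214^α·12^(1−α) = 45^α·44^(1−α).
(214/45)^α = (44/12)^(1−α); take logs: α·ln(214/45) = (1−α)·ln(44/12), i.e. α·1.5593135 = (1−α)·1.2992830.
Thus α·(2.8585965) = 1.2992830, so α = 1.2992830/2.8585965 ≈ 0.4545.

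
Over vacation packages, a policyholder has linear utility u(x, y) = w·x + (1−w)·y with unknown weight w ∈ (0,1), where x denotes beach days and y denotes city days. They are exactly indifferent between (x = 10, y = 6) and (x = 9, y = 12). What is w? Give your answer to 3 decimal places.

w = 0.857

u(10,6) = u(9,12) means w·10 + (1−w)·6 = w·9 + (1−w)·12.
Collecting terms: w·1 = (1−w)·6.
The marginal rate of substitution is 6/1, so w = 6/(1+6) = 0.857.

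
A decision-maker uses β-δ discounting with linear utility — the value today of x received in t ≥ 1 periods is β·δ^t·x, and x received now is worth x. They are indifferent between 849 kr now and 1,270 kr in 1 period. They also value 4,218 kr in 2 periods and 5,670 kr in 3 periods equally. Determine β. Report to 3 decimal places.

β ≈ 0.899

The second indifference involves only future payoffs, so β cancels: β·δ^2·4218 = β·δ^3·5670, giving δ = 4218/5670 = 0.74392.
The first indifference: 849 = β·δ·1270, so β = 849/(δ·1270) = 849/(0.74392·1270) ≈ 0.899.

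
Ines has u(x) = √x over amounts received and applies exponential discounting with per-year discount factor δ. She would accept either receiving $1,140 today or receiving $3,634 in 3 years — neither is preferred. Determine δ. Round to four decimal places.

Indifference means u(1140) = δ^3 · u(3634), so δ^3 = u(1140)/u(3634).
Since u(x) = √x, δ^3 = √(1140/3634) = 0.56009.
Taking the cube root: δ = 0.56009^(1/3) ≈ 0.8243.

δ ≈ 0.8243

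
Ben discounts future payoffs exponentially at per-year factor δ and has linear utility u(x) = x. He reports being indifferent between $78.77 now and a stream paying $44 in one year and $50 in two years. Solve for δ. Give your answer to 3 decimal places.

δ ≈ 0.890

The stream is worth 44δ + 50δ² today, so 44δ + 50δ² = 78.77.
That is, 50δ² + 44δ − 78.77 = 0, a quadratic in δ.
The positive root is δ = [−44 + √(44² + 4·50·78.77)] / (2·50) = (−44 + 133.004)/100 ≈ 0.890.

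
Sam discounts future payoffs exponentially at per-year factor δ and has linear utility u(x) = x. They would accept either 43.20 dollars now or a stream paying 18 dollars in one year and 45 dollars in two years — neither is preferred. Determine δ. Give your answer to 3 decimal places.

Equating present values: 43.20 = 18δ + 45δ².
That is, 45δ² + 18δ − 43.20 = 0, a quadratic in δ.
δ = (−18 + √(18² + 4·45·43.20)) / (2·45) = (−18 + √8100.00) / 90 ≈ 0.800.

δ ≈ 0.800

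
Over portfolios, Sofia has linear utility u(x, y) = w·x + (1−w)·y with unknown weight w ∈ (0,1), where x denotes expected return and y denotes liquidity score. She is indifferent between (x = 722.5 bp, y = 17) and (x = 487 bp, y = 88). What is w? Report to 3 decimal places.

Equating utilities: w·722.5 + (1−w)·17 = w·487 + (1−w)·88.
Collecting terms: w·235.5 = (1−w)·71.
The marginal rate of substitution is 71/235.5, so w = 71/(235.5+71) = 0.232.

w = 0.232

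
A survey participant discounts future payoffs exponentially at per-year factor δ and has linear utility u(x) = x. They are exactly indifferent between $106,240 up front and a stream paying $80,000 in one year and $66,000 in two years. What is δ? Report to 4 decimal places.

δ ≈ 0.8000

Equating present values: 106240 = 80000δ + 66000δ².
That is, 66000δ² + 80000δ − 106240 = 0, a quadratic in δ.
δ = (−80000 + √(80000² + 4·66000·106240)) / (2·66000) = (−80000 + √34447360000.00) / 132000 ≈ 0.8000.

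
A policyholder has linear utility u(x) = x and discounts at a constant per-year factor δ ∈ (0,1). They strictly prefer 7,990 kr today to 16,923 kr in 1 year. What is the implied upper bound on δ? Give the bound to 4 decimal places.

Comparing present values: 7990 > δ·16923.
Dividing through by 16923 gives δ < 0.47214.

δ < 0.4721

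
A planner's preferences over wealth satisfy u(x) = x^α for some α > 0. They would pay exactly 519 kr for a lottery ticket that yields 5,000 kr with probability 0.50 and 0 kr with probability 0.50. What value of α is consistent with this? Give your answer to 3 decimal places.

α ≈ 0.306

EU(lottery) = 0.50·5000^α + 0.50·0 = 0.50·5000^α.
Equating: 519^α = 0.50·5000^α, i.e. 0.1038^α = 0.50.
α = ln(0.50) / ln(519/5000) = -0.693147/-2.265289 ≈ 0.306.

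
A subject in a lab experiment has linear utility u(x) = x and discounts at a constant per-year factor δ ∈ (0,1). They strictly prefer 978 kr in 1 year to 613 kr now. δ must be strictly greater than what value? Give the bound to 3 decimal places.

The preference means 613 < δ·978.
Dividing through by 978 gives δ > 0.62679.

δ > 0.627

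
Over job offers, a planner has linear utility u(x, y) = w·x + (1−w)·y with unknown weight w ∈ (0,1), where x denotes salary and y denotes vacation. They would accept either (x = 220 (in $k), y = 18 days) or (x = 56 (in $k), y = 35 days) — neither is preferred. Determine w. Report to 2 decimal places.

Indifference: w·220 + (1−w)·18 = w·56 + (1−w)·35.
Collecting terms: w·164 = (1−w)·17.
Hence w = 17/(164+17) = 17/181 = 0.09.

w = 0.09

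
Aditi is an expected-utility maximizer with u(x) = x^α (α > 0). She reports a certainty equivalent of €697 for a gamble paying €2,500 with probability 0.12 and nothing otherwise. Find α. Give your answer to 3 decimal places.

α ≈ 1.660

EU(lottery) = 0.12·2500^α + 0.88·0 = 0.12·2500^α.
Setting u(697) equal to that: 697^α = 0.12·2500^α ⇒ (697/2500)^α = 0.12.
α = ln(0.12) / ln(697/2500) = -2.120264/-1.277261 ≈ 1.660.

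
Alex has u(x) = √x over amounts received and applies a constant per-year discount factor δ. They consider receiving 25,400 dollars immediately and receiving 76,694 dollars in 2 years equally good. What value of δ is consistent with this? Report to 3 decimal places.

Indifference means u(25400) = δ^2 · u(76694), so δ^2 = u(25400)/u(76694).
With u(x) = √x: δ^2 = √25400/√76694 = √(25400/76694) = 0.57549.
Taking the square root: δ = 0.57549^(1/2) ≈ 0.759.

δ ≈ 0.759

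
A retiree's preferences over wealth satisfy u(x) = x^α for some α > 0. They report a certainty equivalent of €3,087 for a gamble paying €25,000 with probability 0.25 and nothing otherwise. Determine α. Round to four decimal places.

The lottery's expected utility is 0.25·u(25000) + 0.75·u(0) = 0.25·25000^α (since u(0) = 0 for α > 0).
Indifference: 3087^α = 0.25·25000^α, so (3087/25000)^α = 0.25.
Taking logs: α·ln(3087/25000) = ln(0.25), so α = -1.3862944 / -2.0916761 ≈ 0.6628.

α ≈ 0.6628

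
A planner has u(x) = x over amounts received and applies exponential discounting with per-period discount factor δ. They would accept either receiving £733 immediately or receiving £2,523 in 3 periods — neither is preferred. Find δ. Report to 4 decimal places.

Indifference means u(733) = δ^3 · u(2523), so δ^3 = u(733)/u(2523).
With u(x) = x: δ^3 = 733/2523 = 0.29053.
Hence δ = (0.29053)^(1/3) = 0.662311.

δ ≈ 0.6623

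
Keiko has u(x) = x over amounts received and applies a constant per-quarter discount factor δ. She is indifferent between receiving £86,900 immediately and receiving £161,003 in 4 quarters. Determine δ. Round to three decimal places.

The payoff in 4 quarters is discounted by δ^4, so u(86900) = δ^4·u(161003) and δ^4 = u(86900)/u(161003).
With u(x) = x: δ^4 = 86900/161003 = 0.53974.
Hence δ = (0.53974)^(1/4) = 0.85713.

δ ≈ 0.857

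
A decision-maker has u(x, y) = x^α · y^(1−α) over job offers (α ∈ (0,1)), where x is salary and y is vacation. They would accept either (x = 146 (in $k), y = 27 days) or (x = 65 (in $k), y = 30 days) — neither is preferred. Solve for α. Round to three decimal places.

The Cobb–Douglas utilities coincide, so 146^α·27^(1−α) = 65^α·30^(1−α).
Rearrange to (146/65)^α = (30/27)^(1−α) and take logs: α·0.809219 = (1−α)·0.105361.
With A = 0.809219 and B = 0.105361: α·A = (1−α)·B, so α = B/(A+B) = 0.105361/0.914580 ≈ 0.115.

α ≈ 0.115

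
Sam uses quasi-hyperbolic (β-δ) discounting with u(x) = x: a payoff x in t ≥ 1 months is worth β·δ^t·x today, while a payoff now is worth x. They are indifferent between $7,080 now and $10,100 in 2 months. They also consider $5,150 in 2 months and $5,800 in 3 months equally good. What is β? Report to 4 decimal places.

The second indifference involves only future payoffs, so β cancels: β·δ^2·5150 = β·δ^3·5800, giving δ = 5150/5800 = 0.88793.
Now use the now-vs-future pair: 7080 = β·δ^2·10100 gives β = 7080/(0.78842·10100) ≈ 0.8891.

β ≈ 0.8891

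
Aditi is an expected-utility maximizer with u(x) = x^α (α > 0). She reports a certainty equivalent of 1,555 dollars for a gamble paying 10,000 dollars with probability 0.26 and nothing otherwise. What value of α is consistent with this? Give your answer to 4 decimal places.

α ≈ 0.7238

Since u(0) = 0, the lottery's EU is 0.26·10000^α.
Equating: 1555^α = 0.26·10000^α, i.e. 0.1555^α = 0.26.
α = ln(0.26) / ln(1555/10000) = -1.3470736/-1.8611095 ≈ 0.7238.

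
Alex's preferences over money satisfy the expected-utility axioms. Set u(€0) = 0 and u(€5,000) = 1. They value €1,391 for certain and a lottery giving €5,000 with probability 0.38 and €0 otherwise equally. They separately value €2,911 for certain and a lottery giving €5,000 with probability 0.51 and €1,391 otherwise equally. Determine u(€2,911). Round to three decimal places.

From the first indifference, u(€1,391) = 0.38·u(€5,000) + 0.62·u(€0) = 0.38·1 + 0.62·0 = 0.38.
Chaining: u(€2,911) = 0.51·1.00 + 0.49·0.38 = 0.6962.

0.696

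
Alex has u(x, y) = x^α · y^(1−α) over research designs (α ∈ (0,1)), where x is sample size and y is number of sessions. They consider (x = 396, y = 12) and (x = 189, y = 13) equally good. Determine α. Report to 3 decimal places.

α ≈ 0.098

The Cobb–Douglas utilities coincide, so 396^α·12^(1−α) = 189^α·13^(1−α).
Rearrange to (396/189)^α = (13/12)^(1−α) and take logs: α·0.739667 = (1−α)·0.080043.
So α/(1−α) = (0.080043)/(0.739667) = 0.108215, and α = 0.108215/1.108215 ≈ 0.098.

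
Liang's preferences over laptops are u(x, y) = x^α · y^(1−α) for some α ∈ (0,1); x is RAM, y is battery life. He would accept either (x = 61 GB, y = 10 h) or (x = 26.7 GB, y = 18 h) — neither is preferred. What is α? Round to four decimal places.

α ≈ 0.4157

The Cobb–Douglas utilities coincide, so 61^α·10^(1−α) = 26.7^α·18^(1−α).
(61/26.7)^α = (18/10)^(1−α); take logs: α·ln(61/26.7) = (1−α)·ln(18/10), i.e. α·0.8262103 = (1−α)·0.5877867.
Thus α·(1.4139970) = 0.5877867, so α = 0.5877867/1.4139970 ≈ 0.4157.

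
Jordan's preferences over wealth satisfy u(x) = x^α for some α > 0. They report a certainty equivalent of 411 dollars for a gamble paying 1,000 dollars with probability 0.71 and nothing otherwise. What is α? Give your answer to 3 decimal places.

α ≈ 0.385

EU(lottery) = 0.71·1000^α + 0.29·0 = 0.71·1000^α.
Setting u(411) equal to that: 411^α = 0.71·1000^α ⇒ (411/1000)^α = 0.71.
Take logs: α = ln 0.71 / ln(411/1000) ≈ 0.38518.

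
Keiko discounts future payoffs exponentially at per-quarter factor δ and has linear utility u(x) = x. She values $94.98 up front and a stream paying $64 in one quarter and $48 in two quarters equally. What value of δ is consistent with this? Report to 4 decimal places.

Equating present values: 94.98 = 64δ + 48δ².
That is, 48δ² + 64δ − 94.98 = 0, a quadratic in δ.
By the quadratic formula (taking the positive root), δ = (−64 + √22332.16) / 96 ≈ 0.8900.

δ ≈ 0.8900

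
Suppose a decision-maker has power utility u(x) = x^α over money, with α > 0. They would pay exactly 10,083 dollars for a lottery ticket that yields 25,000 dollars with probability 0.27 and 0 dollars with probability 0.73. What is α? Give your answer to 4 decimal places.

The lottery's expected utility is 0.27·u(25000) + 0.73·u(0) = 0.27·25000^α (since u(0) = 0 for α > 0).
Setting u(10083) equal to that: 10083^α = 0.27·25000^α ⇒ (10083/25000)^α = 0.27.
Taking logs: α·ln(10083/25000) = ln(0.27), so α = -1.3093333 / -0.9080250 ≈ 1.4420.

α ≈ 1.4420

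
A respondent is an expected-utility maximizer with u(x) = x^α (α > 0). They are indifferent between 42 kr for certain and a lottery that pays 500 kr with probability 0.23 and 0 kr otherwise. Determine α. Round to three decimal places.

Since u(0) = 0, the lottery's EU is 0.23·500^α.
Equating: 42^α = 0.23·500^α, i.e. 0.0840^α = 0.23.
Taking logs: α·ln(42/500) = ln(0.23), so α = -1.469676 / -2.476938 ≈ 0.593.

α ≈ 0.593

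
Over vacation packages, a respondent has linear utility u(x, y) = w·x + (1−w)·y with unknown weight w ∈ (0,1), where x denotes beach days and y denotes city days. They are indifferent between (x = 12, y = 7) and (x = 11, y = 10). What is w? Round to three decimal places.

w = 0.750

u(12,7) = u(11,10) means w·12 + (1−w)·7 = w·11 + (1−w)·10.
w·(12−11) = (1−w)·(10−7), i.e. w·1 = (1−w)·3.
So w/(1−w) = 3/1 = 3.0000, giving w = 3/(1+3) = 0.750.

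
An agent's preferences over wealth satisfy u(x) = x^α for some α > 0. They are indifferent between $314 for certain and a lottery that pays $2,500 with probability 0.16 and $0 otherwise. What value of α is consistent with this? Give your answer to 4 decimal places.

The lottery's expected utility is 0.16·u(2500) + 0.84·u(0) = 0.16·2500^α (since u(0) = 0 for α > 0).
Equating: 314^α = 0.16·2500^α, i.e. 0.1256^α = 0.16.
Take logs: α = ln 0.16 / ln(314/2500) ≈ 0.883319.

α ≈ 0.8833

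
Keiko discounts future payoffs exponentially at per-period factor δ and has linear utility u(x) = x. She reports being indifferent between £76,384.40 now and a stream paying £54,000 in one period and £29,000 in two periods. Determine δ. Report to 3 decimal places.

δ ≈ 0.940

Present value of the stream is 54000·δ + 29000·δ². Indifference gives 54000δ + 29000δ² = 76384.40.
So 29000δ² + 54000δ − 76384.40 = 0.
By the quadratic formula (taking the positive root), δ = (−54000 + √11776590400.00) / 58000 ≈ 0.940.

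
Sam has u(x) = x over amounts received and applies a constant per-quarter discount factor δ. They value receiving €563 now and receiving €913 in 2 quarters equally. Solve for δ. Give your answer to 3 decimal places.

Equating discounted utilities: u(563) = δ^2·u(913) ⇒ δ^2 = u(563)/u(913).
With u(x) = x: δ^2 = 563/913 = 0.61665.
So δ = 0.61665^(1/2) ≈ 0.785.

δ ≈ 0.785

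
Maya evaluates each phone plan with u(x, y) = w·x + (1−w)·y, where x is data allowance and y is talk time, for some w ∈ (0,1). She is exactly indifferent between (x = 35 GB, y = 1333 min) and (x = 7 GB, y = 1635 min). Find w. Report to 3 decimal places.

Equating utilities: w·35 + (1−w)·1333 = w·7 + (1−w)·1635.
Rearranging, 28·w − 302·(1−w) = 0.
So w/(1−w) = 302/28 = 10.7857, giving w = 302/(28+302) = 0.915.

w = 0.915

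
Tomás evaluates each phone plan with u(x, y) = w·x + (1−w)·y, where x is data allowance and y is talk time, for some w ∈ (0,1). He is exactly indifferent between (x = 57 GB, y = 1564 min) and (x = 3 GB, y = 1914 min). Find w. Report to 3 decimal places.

Equating utilities: w·57 + (1−w)·1564 = w·3 + (1−w)·1914.
Collecting terms: w·54 = (1−w)·350.
So w/(1−w) = 350/54 = 6.4815, giving w = 350/(54+350) = 0.866.

w = 0.866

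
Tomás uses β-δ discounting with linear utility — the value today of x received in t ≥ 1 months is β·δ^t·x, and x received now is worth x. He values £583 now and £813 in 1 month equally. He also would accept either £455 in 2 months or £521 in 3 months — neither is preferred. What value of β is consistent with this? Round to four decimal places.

The second indifference involves only future payoffs, so β cancels: β·δ^2·455 = β·δ^3·521, giving δ = 455/521 = 0.87332.
Substituting δ into 583 = β·δ·813: β = 583/(710.010) ≈ 0.8211.

β ≈ 0.8211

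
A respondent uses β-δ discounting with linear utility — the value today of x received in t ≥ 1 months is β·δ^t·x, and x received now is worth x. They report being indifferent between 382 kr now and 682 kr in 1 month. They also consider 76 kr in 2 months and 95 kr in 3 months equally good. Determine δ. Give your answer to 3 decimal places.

From the later pair, β·δ^2·76 = β·δ^3·95; dividing through, δ = 76/95 = 0.80000.

δ ≈ 0.800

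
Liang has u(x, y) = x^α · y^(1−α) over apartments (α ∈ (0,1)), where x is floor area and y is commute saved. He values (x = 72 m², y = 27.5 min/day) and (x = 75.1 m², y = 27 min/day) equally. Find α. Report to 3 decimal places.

α ≈ 0.303

Set the two utilities equal: 72^α·27.5^(1−α) = 75.1^α·27^(1−α).
Taking logs: α·ln 72 + (1−α)·ln 27.5 = α·ln 75.1 + (1−α)·ln 27, i.e. α·-0.042154 = (1−α)·-0.018349.
So α/(1−α) = (-0.018349)/(-0.042154) = 0.435285, and α = 0.435285/1.435285 ≈ 0.303.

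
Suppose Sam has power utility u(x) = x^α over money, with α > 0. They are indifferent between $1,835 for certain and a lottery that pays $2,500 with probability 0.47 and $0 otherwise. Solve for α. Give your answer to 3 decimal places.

The lottery's expected utility is 0.47·u(2500) + 0.53·u(0) = 0.47·2500^α (since u(0) = 0 for α > 0).
Indifference: 1835^α = 0.47·2500^α, so (1835/2500)^α = 0.47.
Take logs: α = ln 0.47 / ln(1835/2500) ≈ 2.44149.

α ≈ 2.441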